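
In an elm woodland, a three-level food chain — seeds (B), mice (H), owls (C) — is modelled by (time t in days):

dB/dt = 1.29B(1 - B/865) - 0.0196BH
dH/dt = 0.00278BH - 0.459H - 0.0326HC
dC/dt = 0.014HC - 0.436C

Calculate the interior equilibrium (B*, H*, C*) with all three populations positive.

From dC/dt = 0: 0.014H* = 0.436, so H* = 31.1.
From dB/dt = 0: 1.29(1 - B*/865) = 0.0196·31.1, giving B* = 865·(1 - 0.473) = 456.
From dH/dt = 0: 0.00278·456 - 0.459 = 0.0326C*, so C* = 0.808/0.0326 = 24.8.

B* ≈ 456, H* ≈ 31.1, C* ≈ 24.8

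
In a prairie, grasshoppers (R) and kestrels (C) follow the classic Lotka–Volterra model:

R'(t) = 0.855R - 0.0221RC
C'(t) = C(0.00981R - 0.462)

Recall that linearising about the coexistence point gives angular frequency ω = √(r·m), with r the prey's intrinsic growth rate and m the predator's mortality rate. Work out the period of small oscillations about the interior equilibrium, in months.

Here r = 0.855 and m = 0.462, so r·m = 0.395.
ω = √0.395 = 0.628 per month, hence T = 2π/ω ≈ 10 months.

T ≈ 10 months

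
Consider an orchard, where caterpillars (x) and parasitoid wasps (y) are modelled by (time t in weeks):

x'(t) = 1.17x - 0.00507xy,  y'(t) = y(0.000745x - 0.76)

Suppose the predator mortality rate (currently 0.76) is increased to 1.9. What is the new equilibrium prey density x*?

At the interior fixed point, setting dy/dt = 0 with y > 0 fixes x* = (predator death rate)/(xy coefficient) — independent of the other coefficients.
With the change, x* = 1.9/0.000745 = 2550; it rises from 1020.

x* ≈ 2550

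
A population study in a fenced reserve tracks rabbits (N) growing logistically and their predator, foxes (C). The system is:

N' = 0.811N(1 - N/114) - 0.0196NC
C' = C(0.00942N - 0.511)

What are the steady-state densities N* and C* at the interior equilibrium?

N* ≈ 54.2, C* ≈ 21.7

From dC/dt = 0 with C > 0: 0.00942N* = 0.511, so N* = 54.2.
Substitute into dN/dt = 0: 0.811(1 - 54.2/114) = 0.0196C*.
The bracket is 0.524, giving C* = 0.425/0.0196 = 21.7.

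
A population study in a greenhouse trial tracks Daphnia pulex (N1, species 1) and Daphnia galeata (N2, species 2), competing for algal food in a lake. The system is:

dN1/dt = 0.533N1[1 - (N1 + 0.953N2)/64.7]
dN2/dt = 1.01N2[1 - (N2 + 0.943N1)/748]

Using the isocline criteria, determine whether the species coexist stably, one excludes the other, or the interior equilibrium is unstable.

species 2 excludes species 1

Compare the nullcline intercepts: K1/α12 = 64.7/0.953 = 67.9 < K2 = 748; K2/α21 = 748/0.943 = 793 > K1 = 64.7.
Since the inequalities point opposite ways, species 2 can invade but species 1 cannot.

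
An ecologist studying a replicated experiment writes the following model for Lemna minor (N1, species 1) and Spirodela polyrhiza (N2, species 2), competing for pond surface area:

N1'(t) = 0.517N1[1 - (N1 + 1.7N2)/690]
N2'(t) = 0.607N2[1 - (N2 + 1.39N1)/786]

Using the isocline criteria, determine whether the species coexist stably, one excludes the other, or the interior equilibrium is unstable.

Compare the nullcline intercepts: K1/α12 = 690/1.7 = 406 < K2 = 786; K2/α21 = 786/1.39 = 565 < K1 = 690.
Since both are reversed, neither can invade when rare; the interior point is a saddle.

unstable coexistence (outcome depends on initial conditions)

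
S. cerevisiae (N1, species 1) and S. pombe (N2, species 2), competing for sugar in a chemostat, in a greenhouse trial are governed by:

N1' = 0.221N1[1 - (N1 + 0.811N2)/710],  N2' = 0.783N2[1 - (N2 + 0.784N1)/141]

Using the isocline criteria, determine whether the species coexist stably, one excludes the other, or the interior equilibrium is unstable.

species 1 excludes species 2

Compare the nullcline intercepts: K1/α12 = 710/0.811 = 875 > K2 = 141; K2/α21 = 141/0.784 = 180 < K1 = 710.
Since the inequalities point opposite ways, species 1 can invade but species 2 cannot.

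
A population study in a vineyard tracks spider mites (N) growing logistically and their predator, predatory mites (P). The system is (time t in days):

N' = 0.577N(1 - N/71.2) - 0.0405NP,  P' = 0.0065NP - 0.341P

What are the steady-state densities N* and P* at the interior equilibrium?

From dP/dt = 0 with P > 0: 0.0065N* = 0.341, so N* = 52.5.
Substitute into dN/dt = 0: 0.577(1 - 52.5/71.2) = 0.0405P*.
The bracket is 0.263, giving P* = 0.152/0.0405 = 3.75.

N* ≈ 52.5, P* ≈ 3.75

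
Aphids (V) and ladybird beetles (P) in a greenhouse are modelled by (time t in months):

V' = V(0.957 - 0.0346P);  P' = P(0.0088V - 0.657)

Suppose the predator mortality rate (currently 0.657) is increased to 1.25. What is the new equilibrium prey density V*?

V* ≈ 142

At the interior fixed point, setting dP/dt = 0 with P > 0 fixes V* = (predator death rate)/(VP coefficient) — independent of the other coefficients.
With the change, V* = 1.25/0.0088 = 142; it rises from 74.7.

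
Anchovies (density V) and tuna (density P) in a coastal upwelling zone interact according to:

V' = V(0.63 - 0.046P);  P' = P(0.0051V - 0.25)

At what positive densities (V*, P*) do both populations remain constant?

V* ≈ 49, P* ≈ 13.7

Set dP/dt = 0 with P > 0: 0.0051V - 0.25 = 0, so V* = 0.25/0.0051 = 49.
Set dV/dt = 0 with V > 0: 0.63 - 0.046P = 0, so P* = 0.63/0.046 = 13.7.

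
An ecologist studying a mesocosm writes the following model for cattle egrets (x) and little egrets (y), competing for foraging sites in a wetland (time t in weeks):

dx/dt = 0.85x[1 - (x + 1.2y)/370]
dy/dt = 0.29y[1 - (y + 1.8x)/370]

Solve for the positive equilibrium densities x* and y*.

x* ≈ 63.8, y* ≈ 255

Setting both brackets to zero gives the nullclines x + 1.2y = 370 and 1.8x + y = 370.
Substituting y = 370 - 1.8x into the first: x(1 - 1.2·1.8) = 370 - 1.2·370.
So x* = -74/-1.16 = 63.8, and then y* = 370 - 1.8·63.8 = 255.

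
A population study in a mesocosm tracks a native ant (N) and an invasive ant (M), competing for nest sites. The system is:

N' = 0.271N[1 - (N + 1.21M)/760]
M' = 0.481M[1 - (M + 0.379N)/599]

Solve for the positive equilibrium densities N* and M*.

Setting both brackets to zero gives the nullclines N + 1.21M = 760 and 0.379N + M = 599.
Substituting M = 599 - 0.379N into the first: N(1 - 1.21·0.379) = 760 - 1.21·599.
So N* = 35.2/0.541 = 65, and then M* = 599 - 0.379·65 = 574.

N* ≈ 65, M* ≈ 574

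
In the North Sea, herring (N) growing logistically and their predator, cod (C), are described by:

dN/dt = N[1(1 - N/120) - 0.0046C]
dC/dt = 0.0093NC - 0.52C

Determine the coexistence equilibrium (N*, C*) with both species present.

From dC/dt = 0 with C > 0: 0.0093N* = 0.52, so N* = 55.9.
Substitute into dN/dt = 0: 1(1 - 55.9/120) = 0.0046C*.
The bracket is 0.534, giving C* = 0.534/0.0046 = 116.

N* ≈ 55.9, C* ≈ 116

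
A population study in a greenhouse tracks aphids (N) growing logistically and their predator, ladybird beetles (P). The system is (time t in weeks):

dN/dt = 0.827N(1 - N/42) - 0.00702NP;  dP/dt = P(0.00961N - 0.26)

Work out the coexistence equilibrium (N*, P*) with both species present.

N* ≈ 27.1, P* ≈ 41.9

From dP/dt = 0 with P > 0: 0.00961N* = 0.26, so N* = 27.1.
Substitute into dN/dt = 0: 0.827(1 - 27.1/42) = 0.00702P*.
The bracket is 0.356, giving P* = 0.294/0.00702 = 41.9.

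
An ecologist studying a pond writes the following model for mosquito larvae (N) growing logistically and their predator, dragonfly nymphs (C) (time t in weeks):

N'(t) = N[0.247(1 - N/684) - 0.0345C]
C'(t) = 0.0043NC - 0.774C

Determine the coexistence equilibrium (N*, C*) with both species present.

N* ≈ 180, C* ≈ 5.28

From dC/dt = 0 with C > 0: 0.0043N* = 0.774, so N* = 180.
Substitute into dN/dt = 0: 0.247(1 - 180/684) = 0.0345C*.
The bracket is 0.737, giving C* = 0.182/0.0345 = 5.28.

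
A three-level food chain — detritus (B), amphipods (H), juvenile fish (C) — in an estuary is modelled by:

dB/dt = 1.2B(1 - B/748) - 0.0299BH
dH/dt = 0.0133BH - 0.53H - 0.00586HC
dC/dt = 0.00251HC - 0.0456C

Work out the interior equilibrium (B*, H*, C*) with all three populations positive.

B* ≈ 409, H* ≈ 18.2, C* ≈ 839

From dC/dt = 0: 0.00251H* = 0.0456, so H* = 18.2.
From dB/dt = 0: 1.2(1 - B*/748) = 0.0299·18.2, giving B* = 748·(1 - 0.453) = 409.
From dH/dt = 0: 0.0133·409 - 0.53 = 0.00586C*, so C* = 4.92/0.00586 = 839.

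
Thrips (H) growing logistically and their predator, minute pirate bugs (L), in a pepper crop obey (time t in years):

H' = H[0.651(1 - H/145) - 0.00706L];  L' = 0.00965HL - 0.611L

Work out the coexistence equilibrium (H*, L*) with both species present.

From dL/dt = 0 with L > 0: 0.00965H* = 0.611, so H* = 63.3.
Substitute into dH/dt = 0: 0.651(1 - 63.3/145) = 0.00706L*.
The bracket is 0.563, giving L* = 0.367/0.00706 = 51.9.

H* ≈ 63.3, L* ≈ 51.9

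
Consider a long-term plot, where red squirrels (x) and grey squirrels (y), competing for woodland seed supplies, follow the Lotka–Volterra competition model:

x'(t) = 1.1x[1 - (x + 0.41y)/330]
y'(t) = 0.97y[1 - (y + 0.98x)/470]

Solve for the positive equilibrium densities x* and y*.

Setting both brackets to zero gives the nullclines x + 0.41y = 330 and 0.98x + y = 470.
Substituting y = 470 - 0.98x into the first: x(1 - 0.41·0.98) = 330 - 0.41·470.
So x* = 137/0.598 = 230, and then y* = 470 - 0.98·230 = 245.

x* ≈ 230, y* ≈ 245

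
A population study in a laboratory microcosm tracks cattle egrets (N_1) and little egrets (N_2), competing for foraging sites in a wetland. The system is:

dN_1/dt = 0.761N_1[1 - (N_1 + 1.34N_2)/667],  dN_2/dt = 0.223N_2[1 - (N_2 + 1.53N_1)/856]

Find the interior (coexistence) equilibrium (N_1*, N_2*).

Setting both brackets to zero gives the nullclines N_1 + 1.34N_2 = 667 and 1.53N_1 + N_2 = 856.
Substituting N_2 = 856 - 1.53N_1 into the first: N_1(1 - 1.34·1.53) = 667 - 1.34·856.
So N_1* = -480/-1.05 = 457, and then N_2* = 856 - 1.53·457 = 157.

N_1* ≈ 457, N_2* ≈ 157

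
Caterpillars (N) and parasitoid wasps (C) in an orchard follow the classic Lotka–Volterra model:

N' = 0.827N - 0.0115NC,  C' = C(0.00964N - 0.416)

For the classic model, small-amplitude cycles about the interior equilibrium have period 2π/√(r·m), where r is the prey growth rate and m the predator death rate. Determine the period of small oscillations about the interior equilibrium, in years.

Here r = 0.827 and m = 0.416, so r·m = 0.344.
ω = √0.344 = 0.587 per year, hence T = 2π/ω ≈ 10.7 years.

T ≈ 10.7 years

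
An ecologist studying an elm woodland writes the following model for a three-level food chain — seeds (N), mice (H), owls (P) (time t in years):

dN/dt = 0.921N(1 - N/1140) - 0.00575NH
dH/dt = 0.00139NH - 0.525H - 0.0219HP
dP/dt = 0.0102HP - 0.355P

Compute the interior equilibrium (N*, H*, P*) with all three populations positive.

From dP/dt = 0: 0.0102H* = 0.355, so H* = 34.8.
From dN/dt = 0: 0.921(1 - N*/1140) = 0.00575·34.8, giving N* = 1140·(1 - 0.217) = 892.
From dH/dt = 0: 0.00139·892 - 0.525 = 0.0219P*, so P* = 0.715/0.0219 = 32.7.

N* ≈ 892, H* ≈ 34.8, P* ≈ 32.7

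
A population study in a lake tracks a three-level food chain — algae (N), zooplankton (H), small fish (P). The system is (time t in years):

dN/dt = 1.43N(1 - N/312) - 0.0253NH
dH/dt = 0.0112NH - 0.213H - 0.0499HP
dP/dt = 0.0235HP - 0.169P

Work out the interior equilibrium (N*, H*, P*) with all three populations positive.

From dP/dt = 0: 0.0235H* = 0.169, so H* = 7.19.
From dN/dt = 0: 1.43(1 - N*/312) = 0.0253·7.19, giving N* = 312·(1 - 0.127) = 272.
From dH/dt = 0: 0.0112·272 - 0.213 = 0.0499P*, so P* = 2.84/0.0499 = 56.8.

N* ≈ 272, H* ≈ 7.19, P* ≈ 56.8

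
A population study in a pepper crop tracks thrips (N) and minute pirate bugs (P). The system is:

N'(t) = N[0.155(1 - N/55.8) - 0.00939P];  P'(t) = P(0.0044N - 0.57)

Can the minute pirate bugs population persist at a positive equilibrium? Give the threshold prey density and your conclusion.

The predator equation gives dP/dt > 0 only when N > 0.57/0.0044 = 130.
Without the predator, N → K = 55.8. Since 55.8 < 130, the predator cannot invade.

Threshold N = 130; K < 130, so no, the predator goes extinct.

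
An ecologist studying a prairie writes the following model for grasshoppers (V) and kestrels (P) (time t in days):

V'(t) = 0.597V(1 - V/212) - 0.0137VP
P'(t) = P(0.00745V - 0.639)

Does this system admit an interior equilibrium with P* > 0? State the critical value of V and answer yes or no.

The predator equation gives dP/dt > 0 only when V > 0.639/0.00745 = 85.8.
Without the predator, V → K = 212. Since 212 > 85.8, the predator can invade and persist.

Threshold V = 85.8; K > 85.8, so yes, the predator persists.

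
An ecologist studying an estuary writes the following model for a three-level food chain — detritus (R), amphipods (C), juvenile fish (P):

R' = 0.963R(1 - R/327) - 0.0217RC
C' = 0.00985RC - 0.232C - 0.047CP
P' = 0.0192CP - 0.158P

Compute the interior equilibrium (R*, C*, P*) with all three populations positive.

R* ≈ 266, C* ≈ 8.23, P* ≈ 50.9

From dP/dt = 0: 0.0192C* = 0.158, so C* = 8.23.
From dR/dt = 0: 0.963(1 - R*/327) = 0.0217·8.23, giving R* = 327·(1 - 0.185) = 266.
From dC/dt = 0: 0.00985·266 - 0.232 = 0.047P*, so P* = 2.39/0.047 = 50.9.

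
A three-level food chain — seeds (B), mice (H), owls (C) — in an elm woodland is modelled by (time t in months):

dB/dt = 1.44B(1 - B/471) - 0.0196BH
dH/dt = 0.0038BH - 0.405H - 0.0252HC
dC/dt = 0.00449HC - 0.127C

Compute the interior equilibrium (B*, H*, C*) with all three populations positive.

From dC/dt = 0: 0.00449H* = 0.127, so H* = 28.3.
From dB/dt = 0: 1.44(1 - B*/471) = 0.0196·28.3, giving B* = 471·(1 - 0.385) = 290.
From dH/dt = 0: 0.0038·290 - 0.405 = 0.0252C*, so C* = 0.696/0.0252 = 27.6.

B* ≈ 290, H* ≈ 28.3, C* ≈ 27.6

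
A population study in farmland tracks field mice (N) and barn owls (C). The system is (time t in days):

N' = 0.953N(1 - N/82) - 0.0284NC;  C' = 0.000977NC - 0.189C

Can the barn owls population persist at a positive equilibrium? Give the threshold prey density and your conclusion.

Threshold N = 193; K < 193, so no, the predator goes extinct.

The predator equation gives dC/dt > 0 only when N > 0.189/0.000977 = 193.
Without the predator, N → K = 82. Since 82 < 193, the predator cannot invade.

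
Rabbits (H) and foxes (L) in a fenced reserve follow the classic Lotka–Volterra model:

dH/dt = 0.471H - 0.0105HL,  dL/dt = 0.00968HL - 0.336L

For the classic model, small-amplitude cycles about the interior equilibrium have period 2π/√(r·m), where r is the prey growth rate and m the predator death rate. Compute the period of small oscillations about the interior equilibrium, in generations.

T ≈ 15.8 generations

Here r = 0.471 and m = 0.336, so r·m = 0.158.
ω = √0.158 = 0.398 per generation, hence T = 2π/ω ≈ 15.8 generations.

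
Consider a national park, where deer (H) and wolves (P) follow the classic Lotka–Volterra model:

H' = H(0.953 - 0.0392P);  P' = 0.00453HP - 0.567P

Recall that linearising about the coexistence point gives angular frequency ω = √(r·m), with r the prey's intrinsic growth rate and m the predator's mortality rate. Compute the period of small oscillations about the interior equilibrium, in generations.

Here r = 0.953 and m = 0.567, so r·m = 0.54.
ω = √0.54 = 0.735 per generation, hence T = 2π/ω ≈ 8.55 generations.

T ≈ 8.55 generations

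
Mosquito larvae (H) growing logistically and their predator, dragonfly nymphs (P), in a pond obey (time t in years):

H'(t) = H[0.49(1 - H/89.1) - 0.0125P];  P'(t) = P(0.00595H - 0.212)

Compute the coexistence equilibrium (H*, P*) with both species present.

H* ≈ 35.6, P* ≈ 23.5

From dP/dt = 0 with P > 0: 0.00595H* = 0.212, so H* = 35.6.
Substitute into dH/dt = 0: 0.49(1 - 35.6/89.1) = 0.0125P*.
The bracket is 0.6, giving P* = 0.294/0.0125 = 23.5.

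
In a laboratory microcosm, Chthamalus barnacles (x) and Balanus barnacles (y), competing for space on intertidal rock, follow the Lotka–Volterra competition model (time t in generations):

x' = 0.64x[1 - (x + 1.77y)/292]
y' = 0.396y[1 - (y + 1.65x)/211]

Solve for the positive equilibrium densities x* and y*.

x* ≈ 42.4, y* ≈ 141

Setting both brackets to zero gives the nullclines x + 1.77y = 292 and 1.65x + y = 211.
Substituting y = 211 - 1.65x into the first: x(1 - 1.77·1.65) = 292 - 1.77·211.
So x* = -81.5/-1.92 = 42.4, and then y* = 211 - 1.65·42.4 = 141.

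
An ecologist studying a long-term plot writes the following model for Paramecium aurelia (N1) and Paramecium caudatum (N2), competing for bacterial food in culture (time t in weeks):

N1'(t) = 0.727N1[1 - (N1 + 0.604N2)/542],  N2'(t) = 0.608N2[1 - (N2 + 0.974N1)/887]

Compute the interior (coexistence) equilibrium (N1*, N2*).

Setting both brackets to zero gives the nullclines N1 + 0.604N2 = 542 and 0.974N1 + N2 = 887.
Substituting N2 = 887 - 0.974N1 into the first: N1(1 - 0.604·0.974) = 542 - 0.604·887.
So N1* = 6.25/0.412 = 15.2, and then N2* = 887 - 0.974·15.2 = 872.

N1* ≈ 15.2, N2* ≈ 872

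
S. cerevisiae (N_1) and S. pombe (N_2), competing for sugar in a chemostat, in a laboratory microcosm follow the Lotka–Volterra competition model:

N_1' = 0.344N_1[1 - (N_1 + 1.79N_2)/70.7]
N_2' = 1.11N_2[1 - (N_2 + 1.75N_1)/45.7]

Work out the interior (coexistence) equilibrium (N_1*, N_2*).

Setting both brackets to zero gives the nullclines N_1 + 1.79N_2 = 70.7 and 1.75N_1 + N_2 = 45.7.
Substituting N_2 = 45.7 - 1.75N_1 into the first: N_1(1 - 1.79·1.75) = 70.7 - 1.79·45.7.
So N_1* = -11.1/-2.13 = 5.21, and then N_2* = 45.7 - 1.75·5.21 = 36.6.

N_1* ≈ 5.21, N_2* ≈ 36.6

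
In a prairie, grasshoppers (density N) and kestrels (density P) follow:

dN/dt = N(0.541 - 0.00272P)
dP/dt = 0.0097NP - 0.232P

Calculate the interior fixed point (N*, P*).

Set dP/dt = 0 with P > 0: 0.0097N - 0.232 = 0, so N* = 0.232/0.0097 = 23.9.
Set dN/dt = 0 with N > 0: 0.541 - 0.00272P = 0, so P* = 0.541/0.00272 = 199.

N* ≈ 23.9, P* ≈ 199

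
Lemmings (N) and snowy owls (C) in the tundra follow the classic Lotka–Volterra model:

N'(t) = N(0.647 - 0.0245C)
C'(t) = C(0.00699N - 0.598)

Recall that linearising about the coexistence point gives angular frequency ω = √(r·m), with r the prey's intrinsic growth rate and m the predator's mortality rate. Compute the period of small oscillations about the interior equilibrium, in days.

T ≈ 10.1 days

Here r = 0.647 and m = 0.598, so r·m = 0.387.
ω = √0.387 = 0.622 per day, hence T = 2π/ω ≈ 10.1 days.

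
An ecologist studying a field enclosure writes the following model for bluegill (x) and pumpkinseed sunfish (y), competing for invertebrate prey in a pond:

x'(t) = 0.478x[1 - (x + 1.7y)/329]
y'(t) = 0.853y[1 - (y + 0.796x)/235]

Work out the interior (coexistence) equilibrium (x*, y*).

Setting both brackets to zero gives the nullclines x + 1.7y = 329 and 0.796x + y = 235.
Substituting y = 235 - 0.796x into the first: x(1 - 1.7·0.796) = 329 - 1.7·235.
So x* = -70.5/-0.353 = 200, and then y* = 235 - 0.796·200 = 76.1.

x* ≈ 200, y* ≈ 76.1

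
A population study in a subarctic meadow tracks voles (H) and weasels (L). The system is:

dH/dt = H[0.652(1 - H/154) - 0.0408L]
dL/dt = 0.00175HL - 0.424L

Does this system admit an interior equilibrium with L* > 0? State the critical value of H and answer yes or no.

The predator equation gives dL/dt > 0 only when H > 0.424/0.00175 = 242.
Without the predator, H → K = 154. Since 154 < 242, the predator cannot invade.

Threshold H = 242; K < 242, so no, the predator goes extinct.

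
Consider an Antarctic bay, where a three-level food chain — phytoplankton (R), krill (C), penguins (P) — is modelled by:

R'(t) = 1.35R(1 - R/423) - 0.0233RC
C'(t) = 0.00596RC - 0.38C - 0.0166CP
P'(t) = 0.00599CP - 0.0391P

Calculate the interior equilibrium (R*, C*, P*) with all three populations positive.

From dP/dt = 0: 0.00599C* = 0.0391, so C* = 6.53.
From dR/dt = 0: 1.35(1 - R*/423) = 0.0233·6.53, giving R* = 423·(1 - 0.113) = 375.
From dC/dt = 0: 0.00596·375 - 0.38 = 0.0166P*, so P* = 1.86/0.0166 = 112.

R* ≈ 375, C* ≈ 6.53, P* ≈ 112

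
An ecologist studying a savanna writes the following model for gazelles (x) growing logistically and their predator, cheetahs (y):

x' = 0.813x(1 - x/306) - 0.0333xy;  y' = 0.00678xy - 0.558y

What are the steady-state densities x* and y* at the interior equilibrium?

x* ≈ 82.3, y* ≈ 17.8

From dy/dt = 0 with y > 0: 0.00678x* = 0.558, so x* = 82.3.
Substitute into dx/dt = 0: 0.813(1 - 82.3/306) = 0.0333y*.
The bracket is 0.731, giving y* = 0.594/0.0333 = 17.8.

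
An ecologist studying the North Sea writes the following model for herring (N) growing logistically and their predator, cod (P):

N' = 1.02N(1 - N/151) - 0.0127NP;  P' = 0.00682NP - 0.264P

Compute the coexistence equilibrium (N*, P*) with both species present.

N* ≈ 38.7, P* ≈ 59.7

From dP/dt = 0 with P > 0: 0.00682N* = 0.264, so N* = 38.7.
Substitute into dN/dt = 0: 1.02(1 - 38.7/151) = 0.0127P*.
The bracket is 0.744, giving P* = 0.759/0.0127 = 59.7.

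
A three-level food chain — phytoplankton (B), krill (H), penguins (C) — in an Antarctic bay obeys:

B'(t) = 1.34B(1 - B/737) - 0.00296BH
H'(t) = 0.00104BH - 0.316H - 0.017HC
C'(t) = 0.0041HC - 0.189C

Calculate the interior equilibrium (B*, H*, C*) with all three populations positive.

From dC/dt = 0: 0.0041H* = 0.189, so H* = 46.1.
From dB/dt = 0: 1.34(1 - B*/737) = 0.00296·46.1, giving B* = 737·(1 - 0.102) = 662.
From dH/dt = 0: 0.00104·662 - 0.316 = 0.017C*, so C* = 0.372/0.017 = 21.9.

B* ≈ 662, H* ≈ 46.1, C* ≈ 21.9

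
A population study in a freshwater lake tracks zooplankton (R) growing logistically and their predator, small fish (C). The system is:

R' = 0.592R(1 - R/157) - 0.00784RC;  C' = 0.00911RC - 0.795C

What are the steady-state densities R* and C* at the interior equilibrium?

R* ≈ 87.3, C* ≈ 33.5

From dC/dt = 0 with C > 0: 0.00911R* = 0.795, so R* = 87.3.
Substitute into dR/dt = 0: 0.592(1 - 87.3/157) = 0.00784C*.
The bracket is 0.444, giving C* = 0.263/0.00784 = 33.5.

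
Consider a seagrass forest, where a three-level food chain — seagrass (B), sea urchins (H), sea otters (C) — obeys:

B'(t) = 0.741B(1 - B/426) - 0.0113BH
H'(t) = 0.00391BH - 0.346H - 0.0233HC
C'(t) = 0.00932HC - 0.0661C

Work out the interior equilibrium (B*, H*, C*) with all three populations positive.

From dC/dt = 0: 0.00932H* = 0.0661, so H* = 7.09.
From dB/dt = 0: 0.741(1 - B*/426) = 0.0113·7.09, giving B* = 426·(1 - 0.108) = 380.
From dH/dt = 0: 0.00391·380 - 0.346 = 0.0233C*, so C* = 1.14/0.0233 = 48.9.

B* ≈ 380, H* ≈ 7.09, C* ≈ 48.9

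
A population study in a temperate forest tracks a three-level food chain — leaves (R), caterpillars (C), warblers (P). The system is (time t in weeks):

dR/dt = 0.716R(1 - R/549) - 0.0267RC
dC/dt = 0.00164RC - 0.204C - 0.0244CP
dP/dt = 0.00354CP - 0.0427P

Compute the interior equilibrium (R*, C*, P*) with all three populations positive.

From dP/dt = 0: 0.00354C* = 0.0427, so C* = 12.1.
From dR/dt = 0: 0.716(1 - R*/549) = 0.0267·12.1, giving R* = 549·(1 - 0.45) = 302.
From dC/dt = 0: 0.00164·302 - 0.204 = 0.0244P*, so P* = 0.291/0.0244 = 11.9.

R* ≈ 302, C* ≈ 12.1, P* ≈ 11.9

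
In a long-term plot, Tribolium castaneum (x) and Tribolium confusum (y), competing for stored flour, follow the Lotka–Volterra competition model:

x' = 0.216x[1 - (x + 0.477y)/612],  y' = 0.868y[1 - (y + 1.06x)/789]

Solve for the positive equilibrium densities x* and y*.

Setting both brackets to zero gives the nullclines x + 0.477y = 612 and 1.06x + y = 789.
Substituting y = 789 - 1.06x into the first: x(1 - 0.477·1.06) = 612 - 0.477·789.
So x* = 236/0.494 = 477, and then y* = 789 - 1.06·477 = 284.

x* ≈ 477, y* ≈ 284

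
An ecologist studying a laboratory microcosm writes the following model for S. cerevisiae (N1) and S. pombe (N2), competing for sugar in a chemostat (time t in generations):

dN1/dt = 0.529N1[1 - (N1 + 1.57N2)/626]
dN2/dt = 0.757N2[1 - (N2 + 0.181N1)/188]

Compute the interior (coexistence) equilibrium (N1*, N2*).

Setting both brackets to zero gives the nullclines N1 + 1.57N2 = 626 and 0.181N1 + N2 = 188.
Substituting N2 = 188 - 0.181N1 into the first: N1(1 - 1.57·0.181) = 626 - 1.57·188.
So N1* = 331/0.716 = 462, and then N2* = 188 - 0.181·462 = 104.

N1* ≈ 462, N2* ≈ 104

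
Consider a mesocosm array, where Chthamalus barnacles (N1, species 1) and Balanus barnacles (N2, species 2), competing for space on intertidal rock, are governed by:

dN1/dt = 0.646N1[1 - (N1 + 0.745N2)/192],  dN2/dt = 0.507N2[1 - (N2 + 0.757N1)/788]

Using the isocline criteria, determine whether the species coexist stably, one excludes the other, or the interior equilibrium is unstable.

species 2 excludes species 1

Compare the nullcline intercepts: K1/α12 = 192/0.745 = 258 < K2 = 788; K2/α21 = 788/0.757 = 1040 > K1 = 192.
Since the inequalities point opposite ways, species 2 can invade but species 1 cannot.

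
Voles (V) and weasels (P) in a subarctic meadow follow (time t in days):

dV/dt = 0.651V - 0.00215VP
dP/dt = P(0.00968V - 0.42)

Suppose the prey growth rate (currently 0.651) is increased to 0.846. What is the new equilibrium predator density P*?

P* ≈ 393

At the interior fixed point, setting dV/dt = 0 with V > 0 fixes P* = (prey growth rate)/(VP coefficient) — independent of the other coefficients.
With the change, P* = 0.846/0.00215 = 393; it rises from 303.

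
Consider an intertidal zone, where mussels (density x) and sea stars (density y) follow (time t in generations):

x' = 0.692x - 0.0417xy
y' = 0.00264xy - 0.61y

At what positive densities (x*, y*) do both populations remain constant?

x* ≈ 231, y* ≈ 16.6

Set dy/dt = 0 with y > 0: 0.00264x - 0.61 = 0, so x* = 0.61/0.00264 = 231.
Set dx/dt = 0 with x > 0: 0.692 - 0.0417y = 0, so y* = 0.692/0.0417 = 16.6.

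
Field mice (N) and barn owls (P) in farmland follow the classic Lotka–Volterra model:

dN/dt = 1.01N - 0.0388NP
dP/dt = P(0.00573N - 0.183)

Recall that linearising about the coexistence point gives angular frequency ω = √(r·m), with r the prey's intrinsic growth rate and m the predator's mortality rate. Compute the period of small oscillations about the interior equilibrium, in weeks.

Here r = 1.01 and m = 0.183, so r·m = 0.185.
ω = √0.185 = 0.43 per week, hence T = 2π/ω ≈ 14.6 weeks.

T ≈ 14.6 weeks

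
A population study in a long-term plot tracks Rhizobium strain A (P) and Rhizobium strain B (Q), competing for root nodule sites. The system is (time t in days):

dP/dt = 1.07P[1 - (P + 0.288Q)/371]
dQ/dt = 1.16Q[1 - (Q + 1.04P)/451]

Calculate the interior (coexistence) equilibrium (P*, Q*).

Setting both brackets to zero gives the nullclines P + 0.288Q = 371 and 1.04P + Q = 451.
Substituting Q = 451 - 1.04P into the first: P(1 - 0.288·1.04) = 371 - 0.288·451.
So P* = 241/0.7 = 344, and then Q* = 451 - 1.04·344 = 93.

P* ≈ 344, Q* ≈ 93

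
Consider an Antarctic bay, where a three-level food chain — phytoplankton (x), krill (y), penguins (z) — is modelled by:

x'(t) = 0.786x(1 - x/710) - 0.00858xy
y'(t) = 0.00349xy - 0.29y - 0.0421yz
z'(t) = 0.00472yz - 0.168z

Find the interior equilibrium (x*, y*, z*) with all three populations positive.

x* ≈ 434, y* ≈ 35.6, z* ≈ 29.1

From dz/dt = 0: 0.00472y* = 0.168, so y* = 35.6.
From dx/dt = 0: 0.786(1 - x*/710) = 0.00858·35.6, giving x* = 710·(1 - 0.389) = 434.
From dy/dt = 0: 0.00349·434 - 0.29 = 0.0421z*, so z* = 1.23/0.0421 = 29.1.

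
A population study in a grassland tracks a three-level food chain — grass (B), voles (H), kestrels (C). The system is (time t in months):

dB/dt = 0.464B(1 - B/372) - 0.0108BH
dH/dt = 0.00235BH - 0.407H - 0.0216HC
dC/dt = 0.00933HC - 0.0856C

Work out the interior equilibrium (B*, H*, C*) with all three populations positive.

B* ≈ 293, H* ≈ 9.17, C* ≈ 13

From dC/dt = 0: 0.00933H* = 0.0856, so H* = 9.17.
From dB/dt = 0: 0.464(1 - B*/372) = 0.0108·9.17, giving B* = 372·(1 - 0.214) = 293.
From dH/dt = 0: 0.00235·293 - 0.407 = 0.0216C*, so C* = 0.281/0.0216 = 13.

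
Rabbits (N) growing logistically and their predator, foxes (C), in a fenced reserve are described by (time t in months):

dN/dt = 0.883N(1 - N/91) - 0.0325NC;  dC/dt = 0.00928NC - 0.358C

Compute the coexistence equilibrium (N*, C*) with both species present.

From dC/dt = 0 with C > 0: 0.00928N* = 0.358, so N* = 38.6.
Substitute into dN/dt = 0: 0.883(1 - 38.6/91) = 0.0325C*.
The bracket is 0.576, giving C* = 0.509/0.0325 = 15.7.

N* ≈ 38.6, C* ≈ 15.7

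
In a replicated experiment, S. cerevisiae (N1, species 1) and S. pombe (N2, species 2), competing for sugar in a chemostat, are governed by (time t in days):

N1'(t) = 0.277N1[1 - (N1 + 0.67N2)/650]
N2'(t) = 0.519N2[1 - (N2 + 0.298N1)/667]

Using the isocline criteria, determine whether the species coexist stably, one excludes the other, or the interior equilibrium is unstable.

stable coexistence

Compare the nullcline intercepts: K1/α12 = 650/0.67 = 970 > K2 = 667; K2/α21 = 667/0.298 = 2240 > K1 = 650.
Since both inequalities hold, each species can invade when rare, so the interior equilibrium is stable.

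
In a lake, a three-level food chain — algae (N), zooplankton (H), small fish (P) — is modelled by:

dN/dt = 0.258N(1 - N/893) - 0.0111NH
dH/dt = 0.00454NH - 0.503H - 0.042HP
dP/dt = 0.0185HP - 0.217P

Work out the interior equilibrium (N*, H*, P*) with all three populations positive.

From dP/dt = 0: 0.0185H* = 0.217, so H* = 11.7.
From dN/dt = 0: 0.258(1 - N*/893) = 0.0111·11.7, giving N* = 893·(1 - 0.505) = 442.
From dH/dt = 0: 0.00454·442 - 0.503 = 0.042P*, so P* = 1.51/0.042 = 35.8.

N* ≈ 442, H* ≈ 11.7, P* ≈ 35.8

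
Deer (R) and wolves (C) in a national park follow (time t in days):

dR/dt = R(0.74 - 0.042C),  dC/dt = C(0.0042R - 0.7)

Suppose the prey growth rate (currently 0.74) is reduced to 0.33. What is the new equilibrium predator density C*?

C* ≈ 7.86

At the interior fixed point, setting dR/dt = 0 with R > 0 fixes C* = (prey growth rate)/(RC coefficient) — independent of the other coefficients.
With the change, C* = 0.33/0.042 = 7.86; it falls from 17.6.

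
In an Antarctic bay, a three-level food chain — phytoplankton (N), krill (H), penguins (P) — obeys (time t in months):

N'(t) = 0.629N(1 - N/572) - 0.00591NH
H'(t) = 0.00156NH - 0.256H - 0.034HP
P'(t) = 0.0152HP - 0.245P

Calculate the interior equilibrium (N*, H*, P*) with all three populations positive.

N* ≈ 485, H* ≈ 16.1, P* ≈ 14.7

From dP/dt = 0: 0.0152H* = 0.245, so H* = 16.1.
From dN/dt = 0: 0.629(1 - N*/572) = 0.00591·16.1, giving N* = 572·(1 - 0.151) = 485.
From dH/dt = 0: 0.00156·485 - 0.256 = 0.034P*, so P* = 0.501/0.034 = 14.7.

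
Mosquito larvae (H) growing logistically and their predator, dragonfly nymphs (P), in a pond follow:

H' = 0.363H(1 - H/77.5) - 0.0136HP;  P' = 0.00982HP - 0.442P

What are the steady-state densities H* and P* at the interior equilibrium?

H* ≈ 45, P* ≈ 11.2

From dP/dt = 0 with P > 0: 0.00982H* = 0.442, so H* = 45.
Substitute into dH/dt = 0: 0.363(1 - 45/77.5) = 0.0136P*.
The bracket is 0.419, giving P* = 0.152/0.0136 = 11.2.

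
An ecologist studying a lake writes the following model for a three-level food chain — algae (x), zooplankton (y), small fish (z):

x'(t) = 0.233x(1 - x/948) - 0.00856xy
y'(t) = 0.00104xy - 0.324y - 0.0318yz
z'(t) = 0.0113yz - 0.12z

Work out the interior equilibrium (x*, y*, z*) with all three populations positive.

From dz/dt = 0: 0.0113y* = 0.12, so y* = 10.6.
From dx/dt = 0: 0.233(1 - x*/948) = 0.00856·10.6, giving x* = 948·(1 - 0.39) = 578.
From dy/dt = 0: 0.00104·578 - 0.324 = 0.0318z*, so z* = 0.277/0.0318 = 8.72.

x* ≈ 578, y* ≈ 10.6, z* ≈ 8.72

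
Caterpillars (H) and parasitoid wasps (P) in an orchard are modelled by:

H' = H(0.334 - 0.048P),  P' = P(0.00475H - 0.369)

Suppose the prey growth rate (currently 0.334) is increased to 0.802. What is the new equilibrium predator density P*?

At the interior fixed point, setting dH/dt = 0 with H > 0 fixes P* = (prey growth rate)/(HP coefficient) — independent of the other coefficients.
With the change, P* = 0.802/0.048 = 16.7; it rises from 6.96.

P* ≈ 16.7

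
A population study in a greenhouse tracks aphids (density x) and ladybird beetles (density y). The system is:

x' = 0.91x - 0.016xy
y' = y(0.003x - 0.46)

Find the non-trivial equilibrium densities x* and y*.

Set dy/dt = 0 with y > 0: 0.003x - 0.46 = 0, so x* = 0.46/0.003 = 153.
Set dx/dt = 0 with x > 0: 0.91 - 0.016y = 0, so y* = 0.91/0.016 = 56.9.

x* ≈ 153, y* ≈ 56.9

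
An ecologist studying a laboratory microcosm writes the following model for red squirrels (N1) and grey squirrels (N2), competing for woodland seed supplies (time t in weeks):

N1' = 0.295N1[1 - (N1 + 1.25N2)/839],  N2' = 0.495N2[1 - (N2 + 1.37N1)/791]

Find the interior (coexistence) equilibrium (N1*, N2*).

Setting both brackets to zero gives the nullclines N1 + 1.25N2 = 839 and 1.37N1 + N2 = 791.
Substituting N2 = 791 - 1.37N1 into the first: N1(1 - 1.25·1.37) = 839 - 1.25·791.
So N1* = -150/-0.713 = 210, and then N2* = 791 - 1.37·210 = 503.

N1* ≈ 210, N2* ≈ 503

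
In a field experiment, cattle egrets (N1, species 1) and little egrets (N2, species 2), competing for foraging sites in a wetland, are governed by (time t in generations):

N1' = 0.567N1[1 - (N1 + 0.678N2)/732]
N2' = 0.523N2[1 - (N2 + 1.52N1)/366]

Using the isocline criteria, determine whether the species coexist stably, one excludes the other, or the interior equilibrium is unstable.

Compare the nullcline intercepts: K1/α12 = 732/0.678 = 1080 > K2 = 366; K2/α21 = 366/1.52 = 241 < K1 = 732.
Since the inequalities point opposite ways, species 1 can invade but species 2 cannot.

species 1 excludes species 2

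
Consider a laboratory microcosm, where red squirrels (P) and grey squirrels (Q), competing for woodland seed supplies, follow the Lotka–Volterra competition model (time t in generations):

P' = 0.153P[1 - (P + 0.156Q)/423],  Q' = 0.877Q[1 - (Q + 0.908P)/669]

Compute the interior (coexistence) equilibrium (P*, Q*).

Setting both brackets to zero gives the nullclines P + 0.156Q = 423 and 0.908P + Q = 669.
Substituting Q = 669 - 0.908P into the first: P(1 - 0.156·0.908) = 423 - 0.156·669.
So P* = 319/0.858 = 371, and then Q* = 669 - 0.908·371 = 332.

P* ≈ 371, Q* ≈ 332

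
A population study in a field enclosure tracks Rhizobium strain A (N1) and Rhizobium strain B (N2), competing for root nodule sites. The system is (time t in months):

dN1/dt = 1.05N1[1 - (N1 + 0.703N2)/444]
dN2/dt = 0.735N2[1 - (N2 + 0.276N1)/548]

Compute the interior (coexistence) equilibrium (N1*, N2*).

N1* ≈ 72.9, N2* ≈ 528

Setting both brackets to zero gives the nullclines N1 + 0.703N2 = 444 and 0.276N1 + N2 = 548.
Substituting N2 = 548 - 0.276N1 into the first: N1(1 - 0.703·0.276) = 444 - 0.703·548.
So N1* = 58.8/0.806 = 72.9, and then N2* = 548 - 0.276·72.9 = 528.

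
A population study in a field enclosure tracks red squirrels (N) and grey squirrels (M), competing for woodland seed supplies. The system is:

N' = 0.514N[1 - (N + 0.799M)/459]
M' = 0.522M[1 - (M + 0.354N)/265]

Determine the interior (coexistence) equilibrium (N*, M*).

Setting both brackets to zero gives the nullclines N + 0.799M = 459 and 0.354N + M = 265.
Substituting M = 265 - 0.354N into the first: N(1 - 0.799·0.354) = 459 - 0.799·265.
So N* = 247/0.717 = 345, and then M* = 265 - 0.354·345 = 143.

N* ≈ 345, M* ≈ 143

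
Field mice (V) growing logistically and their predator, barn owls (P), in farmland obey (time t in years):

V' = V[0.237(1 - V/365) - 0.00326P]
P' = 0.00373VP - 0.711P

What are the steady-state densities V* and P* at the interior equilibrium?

From dP/dt = 0 with P > 0: 0.00373V* = 0.711, so V* = 191.
Substitute into dV/dt = 0: 0.237(1 - 191/365) = 0.00326P*.
The bracket is 0.478, giving P* = 0.113/0.00326 = 34.7.

V* ≈ 191, P* ≈ 34.7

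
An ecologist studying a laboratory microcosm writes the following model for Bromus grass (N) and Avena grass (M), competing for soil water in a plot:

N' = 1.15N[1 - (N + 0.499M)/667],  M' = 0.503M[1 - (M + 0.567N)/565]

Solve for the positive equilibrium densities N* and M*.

N* ≈ 537, M* ≈ 261

Setting both brackets to zero gives the nullclines N + 0.499M = 667 and 0.567N + M = 565.
Substituting M = 565 - 0.567N into the first: N(1 - 0.499·0.567) = 667 - 0.499·565.
So N* = 385/0.717 = 537, and then M* = 565 - 0.567·537 = 261.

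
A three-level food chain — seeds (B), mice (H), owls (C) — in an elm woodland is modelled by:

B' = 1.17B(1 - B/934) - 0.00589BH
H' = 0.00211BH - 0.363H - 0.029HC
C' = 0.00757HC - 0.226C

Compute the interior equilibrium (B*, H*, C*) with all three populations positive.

B* ≈ 794, H* ≈ 29.9, C* ≈ 45.2

From dC/dt = 0: 0.00757H* = 0.226, so H* = 29.9.
From dB/dt = 0: 1.17(1 - B*/934) = 0.00589·29.9, giving B* = 934·(1 - 0.15) = 794.
From dH/dt = 0: 0.00211·794 - 0.363 = 0.029C*, so C* = 1.31/0.029 = 45.2.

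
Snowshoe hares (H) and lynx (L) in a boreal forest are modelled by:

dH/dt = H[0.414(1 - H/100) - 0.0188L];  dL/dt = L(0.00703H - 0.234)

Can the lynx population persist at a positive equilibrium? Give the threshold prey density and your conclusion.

The predator equation gives dL/dt > 0 only when H > 0.234/0.00703 = 33.3.
Without the predator, H → K = 100. Since 100 > 33.3, the predator can invade and persist.

Threshold H = 33.3; K > 33.3, so yes, the predator persists.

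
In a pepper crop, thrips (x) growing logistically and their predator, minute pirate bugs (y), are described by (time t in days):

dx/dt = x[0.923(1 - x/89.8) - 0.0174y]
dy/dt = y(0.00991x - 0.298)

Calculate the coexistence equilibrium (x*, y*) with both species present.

x* ≈ 30.1, y* ≈ 35.3

From dy/dt = 0 with y > 0: 0.00991x* = 0.298, so x* = 30.1.
Substitute into dx/dt = 0: 0.923(1 - 30.1/89.8) = 0.0174y*.
The bracket is 0.665, giving y* = 0.614/0.0174 = 35.3.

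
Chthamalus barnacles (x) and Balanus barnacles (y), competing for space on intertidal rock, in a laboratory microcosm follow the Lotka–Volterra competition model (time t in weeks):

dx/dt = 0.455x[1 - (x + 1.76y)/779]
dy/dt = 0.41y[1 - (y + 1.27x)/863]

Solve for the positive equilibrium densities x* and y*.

Setting both brackets to zero gives the nullclines x + 1.76y = 779 and 1.27x + y = 863.
Substituting y = 863 - 1.27x into the first: x(1 - 1.76·1.27) = 779 - 1.76·863.
So x* = -740/-1.24 = 599, and then y* = 863 - 1.27·599 = 102.

x* ≈ 599, y* ≈ 102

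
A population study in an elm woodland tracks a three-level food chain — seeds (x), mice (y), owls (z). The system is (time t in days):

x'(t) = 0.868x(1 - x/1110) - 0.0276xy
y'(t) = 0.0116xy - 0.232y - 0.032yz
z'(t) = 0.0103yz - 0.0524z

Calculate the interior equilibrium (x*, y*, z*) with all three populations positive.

x* ≈ 930, y* ≈ 5.09, z* ≈ 330

From dz/dt = 0: 0.0103y* = 0.0524, so y* = 5.09.
From dx/dt = 0: 0.868(1 - x*/1110) = 0.0276·5.09, giving x* = 1110·(1 - 0.162) = 930.
From dy/dt = 0: 0.0116·930 - 0.232 = 0.032z*, so z* = 10.6/0.032 = 330.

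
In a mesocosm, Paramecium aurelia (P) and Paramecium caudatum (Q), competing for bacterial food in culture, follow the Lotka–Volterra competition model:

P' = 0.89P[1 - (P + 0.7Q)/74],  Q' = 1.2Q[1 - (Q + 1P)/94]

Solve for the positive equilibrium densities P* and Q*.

Setting both brackets to zero gives the nullclines P + 0.7Q = 74 and 1P + Q = 94.
Substituting Q = 94 - 1P into the first: P(1 - 0.7·1) = 74 - 0.7·94.
So P* = 8.2/0.3 = 27.3, and then Q* = 94 - 1·27.3 = 66.7.

P* ≈ 27.3, Q* ≈ 66.7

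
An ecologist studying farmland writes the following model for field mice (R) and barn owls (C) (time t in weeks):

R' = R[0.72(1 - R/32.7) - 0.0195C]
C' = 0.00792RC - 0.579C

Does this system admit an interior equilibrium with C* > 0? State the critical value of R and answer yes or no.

The predator equation gives dC/dt > 0 only when R > 0.579/0.00792 = 73.1.
Without the predator, R → K = 32.7. Since 32.7 < 73.1, the predator cannot invade.

Threshold R = 73.1; K < 73.1, so no, the predator goes extinct.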